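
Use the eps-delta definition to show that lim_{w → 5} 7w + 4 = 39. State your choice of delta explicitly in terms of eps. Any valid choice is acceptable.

Let eps > 0 be given. We need delta > 0 so that 0 < |w − 5| < delta implies |(7w + 4) − 39| < eps.
Since (7w + 4) − 39 = 7(w − 5), we have |(7w + 4) − 39| = 7|w − 5|.
So 7|w − 5| < eps exactly when |w − 5| < eps/7.
Take delta = eps/7. If 0 < |w − 5| < delta then |(7w + 4) − 39| = 7|w − 5| < 7·(eps/7) = eps.

delta = eps/7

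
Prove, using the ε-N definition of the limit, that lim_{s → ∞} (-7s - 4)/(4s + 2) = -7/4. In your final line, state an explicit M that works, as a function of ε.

M = (1/8)/ε

Fix ε > 0. We seek M > 0 such that s > M implies |(-7s - 4)/(4s + 2) + 7/4| < ε.
(-7s - 4)/(4s + 2) + 7/4 = (4(-7s - 4) − (-7)(4s + 2)) / (4(4s + 2)) = -2/(4(4s + 2)).
For s > 0 we have 4s + 2 > 4s, so |(-7s - 4)/(4s + 2) + 7/4| = 2/(4(4s + 2)) < 2/(4·4s) = (1/8)/s.
Thus |(-7s - 4)/(4s + 2) + 7/4| < ε whenever s > (1/8)/ε.
Take M = (1/8)/ε. If s > M then |(-7s - 4)/(4s + 2) + 7/4| < (1/8)/s < ε.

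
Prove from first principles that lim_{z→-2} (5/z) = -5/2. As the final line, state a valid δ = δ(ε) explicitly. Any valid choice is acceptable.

Let ε > 0 be given. We seek δ > 0 such that 0 < |z + 2| < δ implies |5/z + 5/2| < ε.
|5/z + 5/2| = 5·|-2 − z|/(2·|z|) = 5|z + 2|/(2|z|).
Restrict δ ≤ 1. Then |z + 2| < 1 gives |z| > 1, so 2|z| > 2.
Then |5/z + 5/2| < 5|z + 2|/2, which is < ε when |z + 2| < (2/5)ε.
Take δ = min(1, (2/5)ε). Then 0 < |z + 2| < δ gives both |z + 2| < 1 and |z + 2| < (2/5)ε, so |5/z + 5/2| < ε.

δ = min(1, (2/5)ε)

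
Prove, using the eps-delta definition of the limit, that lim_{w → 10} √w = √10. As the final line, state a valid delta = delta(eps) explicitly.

delta = min(10, √10·eps)

Suppose eps > 0. We want delta > 0 such that 0 < |w − 10| < delta implies |√w − √10| < eps.
Multiplying by the conjugate, |√w − √10| = |w − 10|/(√w + √10).
Restrict delta ≤ 10 so that |w − 10| < 10 forces w > 0, and then √w + √10 > √10.
Hence |√w − √10| < |w − 10|/√10, which is < eps once |w − 10| < √10·eps.
Take delta = min(10, √10·eps). If 0 < |w − 10| < delta then w > 0 and |√w − √10| < |w − 10|/√10 < eps.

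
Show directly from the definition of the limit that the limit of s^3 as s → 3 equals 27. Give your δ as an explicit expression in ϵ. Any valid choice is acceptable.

Let ϵ > 0. We seek δ > 0 with 0 < |s − 3| < δ ⇒ |s^3 − 27| < ϵ.
Factor: s^3 − 27 = (s − 3)(s^2 + 3s + 9), so |s^3 − 27| = |s − 3|·|s^2 + 3s + 9|.
Restrict δ ≤ 1. Then |s − 3| < 1 gives |s| < 4, so by the triangle inequality |s^2 + 3s + 9| ≤ 4^2 + 3·4 + 9 = 37.
Hence |s^3 − 27| ≤ 37|s − 3|, which is < ϵ once |s − 3| < ϵ/37.
Take δ = min(1, ϵ/37). If 0 < |s − 3| < δ then both bounds hold and |s^3 − 27| ≤ 37|s − 3| < 37·(ϵ/37) = ϵ.

δ = min(1, ϵ/37)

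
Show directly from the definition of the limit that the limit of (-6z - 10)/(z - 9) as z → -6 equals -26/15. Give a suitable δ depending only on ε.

δ = min(15/2, (225/128)ε)

Suppose ε > 0. We want δ > 0 with 0 < |z + 6| < δ ⇒ |(-6z - 10)/(z - 9) + 26/15| < ε.
Combining over a common denominator, (-6z - 10)/(z - 9) + 26/15 = [(-6z - 10)·(-15) − 26·(z - 9)] / [(-15)·(z - 9)] = 64(z + 6) / ((-15)(z - 9)).
So |(-6z - 10)/(z - 9) + 26/15| = 64|z + 6| / (15·|z − 9|).
Restrict δ ≤ 15/2. Then |z + 6| < 15/2 gives |z − 9| = |(z + 6) + (-15)| ≥ 15 − 15/2 = 15/2.
Hence |(-6z - 10)/(z - 9) + 26/15| < 64|z + 6|/(15·(15/2)) = (128/225)|z + 6|, which is < ε once |z + 6| < (225/128)ε.
Take δ = min(15/2, (225/128)ε). Then 0 < |z + 6| < δ forces both bounds, so |(-6z - 10)/(z - 9) + 26/15| < ε.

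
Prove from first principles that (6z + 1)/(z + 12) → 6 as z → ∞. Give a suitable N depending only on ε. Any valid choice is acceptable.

N = 71/ε

Suppose ε > 0. We seek N > 0 such that z > N implies |(6z + 1)/(z + 12) − 6| < ε.
(6z + 1)/(z + 12) − 6 = ((6z + 1) − 6(z + 12)) / ((z + 12)) = -71/((z + 12)).
For z > 0 we have z + 12 > z, so |(6z + 1)/(z + 12) − 6| = 71/((z + 12)) < 71/(z) = 71/z.
Thus |(6z + 1)/(z + 12) − 6| < ε whenever z > 71/ε.
Take N = 71/ε. If z > N then |(6z + 1)/(z + 12) − 6| < 71/z < ε.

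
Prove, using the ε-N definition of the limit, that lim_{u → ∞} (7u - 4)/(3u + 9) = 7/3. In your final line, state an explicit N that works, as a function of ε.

N = (25/3)/ε

Suppose ε > 0. We seek N > 0 such that u > N implies |(7u - 4)/(3u + 9) − (7/3)| < ε.
(7u - 4)/(3u + 9) − (7/3) = (3(7u - 4) − 7(3u + 9)) / (3(3u + 9)) = -75/(3(3u + 9)).
For u > 0 we have 3u + 9 > 3u, so |(7u - 4)/(3u + 9) − (7/3)| = 75/(3(3u + 9)) < 75/(3·3u) = (25/3)/u.
Thus |(7u - 4)/(3u + 9) − (7/3)| < ε whenever u > (25/3)/ε.
Take N = (25/3)/ε. If u > N then |(7u - 4)/(3u + 9) − (7/3)| < (25/3)/u < ε.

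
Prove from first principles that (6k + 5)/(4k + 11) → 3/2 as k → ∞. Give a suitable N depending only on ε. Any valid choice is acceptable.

N = (23/8)/ε

Let ε > 0. For k ≥ 1, |(6k + 5)/(4k + 11) − (3/2)| = |-46|/(4(4k + 11)) = 46/(4(4k + 11)).
Since 4k + 11 ≥ 4k for k ≥ 1, this is ≤ 46/(4·4k) = (23/8)/k.
So |(6k + 5)/(4k + 11) − (3/2)| < ε whenever k > (23/8)/ε.
Take N = (23/8)/ε. If k > N then |(6k + 5)/(4k + 11) − (3/2)| ≤ (23/8)/k < ε.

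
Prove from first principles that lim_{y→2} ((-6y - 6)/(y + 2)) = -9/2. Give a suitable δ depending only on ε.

δ = min(2, (4/3)ε)

Let ε > 0. We want δ > 0 with 0 < |y − 2| < δ ⇒ |(-6y - 6)/(y + 2) + 9/2| < ε.
Combining over a common denominator, (-6y - 6)/(y + 2) + 9/2 = [(-6y - 6)·4 − (-18)·(y + 2)] / [4·(y + 2)] = -6(y − 2) / (4(y + 2)).
So |(-6y - 6)/(y + 2) + 9/2| = 6|y − 2| / (4·|y + 2|).
Require δ ≤ 2, so |y + 2| ≥ |4| − |y − 2| > 4 − 2 = 2.
Hence |(-6y - 6)/(y + 2) + 9/2| < 6|y − 2|/(4·2) = (3/4)|y − 2|, which is < ε once |y − 2| < (4/3)ε.
Take δ = min(2, (4/3)ε). Then 0 < |y − 2| < δ forces both bounds, so |(-6y - 6)/(y + 2) + 9/2| < ε.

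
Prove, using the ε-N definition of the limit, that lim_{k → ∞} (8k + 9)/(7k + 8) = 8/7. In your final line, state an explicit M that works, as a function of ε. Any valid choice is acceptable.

M = (1/49)/ε

Fix ε > 0. For k ≥ 1, |(8k + 9)/(7k + 8) − (8/7)| = |-1|/(7(7k + 8)) = 1/(7(7k + 8)).
Since 7k + 8 ≥ 7k for k ≥ 1, this is ≤ 1/(7·7k) = (1/49)/k.
So |(8k + 9)/(7k + 8) − (8/7)| < ε whenever k > (1/49)/ε.
Take M = (1/49)/ε. If k > M then |(8k + 9)/(7k + 8) − (8/7)| ≤ (1/49)/k < ε.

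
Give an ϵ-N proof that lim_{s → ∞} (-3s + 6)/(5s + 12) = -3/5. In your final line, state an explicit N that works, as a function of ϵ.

N = (66/25)/ϵ

Suppose ϵ > 0. We seek N > 0 such that s > N implies |(-3s + 6)/(5s + 12) + 3/5| < ϵ.
(-3s + 6)/(5s + 12) + 3/5 = (5(-3s + 6) − (-3)(5s + 12)) / (5(5s + 12)) = 66/(5(5s + 12)).
For s > 0 we have 5s + 12 > 5s, so |(-3s + 6)/(5s + 12) + 3/5| = 66/(5(5s + 12)) < 66/(5·5s) = (66/25)/s.
Thus |(-3s + 6)/(5s + 12) + 3/5| < ϵ whenever s > (66/25)/ϵ.
Take N = (66/25)/ϵ. If s > N then |(-3s + 6)/(5s + 12) + 3/5| < (66/25)/s < ϵ.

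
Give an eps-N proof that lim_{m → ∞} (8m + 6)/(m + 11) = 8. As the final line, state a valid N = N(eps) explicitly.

N = 82/eps

Let eps > 0. For m ≥ 1, |(8m + 6)/(m + 11) − 8| = |-82|/((m + 11)) = 82/((m + 11)).
Since m + 11 ≥ m for m ≥ 1, this is ≤ 82/(m) = 82/m.
So |(8m + 6)/(m + 11) − 8| < eps whenever m > 82/eps.
Take N = 82/eps. If m > N then |(8m + 6)/(m + 11) − 8| ≤ 82/m < eps.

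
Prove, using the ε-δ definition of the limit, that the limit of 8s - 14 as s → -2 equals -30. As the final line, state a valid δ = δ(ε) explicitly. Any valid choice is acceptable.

δ = ε/8

Let ε > 0. We need δ > 0 so that 0 < |s + 2| < δ implies |(8s - 14) + 30| < ε.
|(8s - 14) + 30| = |8s + 16| = 8|s + 2|.
Thus it suffices that |s + 2| < ε/8.
Take δ = ε/8. If 0 < |s + 2| < δ then |(8s - 14) + 30| = 8|s + 2| < 8·(ε/8) = ε.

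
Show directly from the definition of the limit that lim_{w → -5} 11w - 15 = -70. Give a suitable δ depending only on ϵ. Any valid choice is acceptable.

Let ϵ > 0 be given. We need δ > 0 so that 0 < |w + 5| < δ implies |(11w - 15) + 70| < ϵ.
Since (11w - 15) + 70 = 11(w + 5), we have |(11w - 15) + 70| = 11|w + 5|.
So 11|w + 5| < ϵ exactly when |w + 5| < ϵ/11.
Choosing δ = ϵ/11 gives |(11w - 15) + 70| = 11|w + 5| < ϵ whenever |w + 5| < δ.

δ = ϵ/11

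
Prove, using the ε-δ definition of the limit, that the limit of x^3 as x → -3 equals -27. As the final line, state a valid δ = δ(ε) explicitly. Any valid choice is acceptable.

δ = min(1, ε/37)

Let ε > 0. We seek δ > 0 with 0 < |x + 3| < δ ⇒ |x^3 + 27| < ε.
Factor: x^3 + 27 = (x + 3)(x^2 - 3x + 9), so |x^3 + 27| = |x + 3|·|x^2 - 3x + 9|.
Restrict δ ≤ 1. Then |x + 3| < 1 gives |x| < 4, so by the triangle inequality |x^2 - 3x + 9| ≤ 4^2 + 3·4 + 9 = 37.
Hence |x^3 + 27| ≤ 37|x + 3|, which is < ε once |x + 3| < ε/37.
Take δ = min(1, ε/37). If 0 < |x + 3| < δ then both bounds hold and |x^3 + 27| ≤ 37|x + 3| < 37·(ε/37) = ε.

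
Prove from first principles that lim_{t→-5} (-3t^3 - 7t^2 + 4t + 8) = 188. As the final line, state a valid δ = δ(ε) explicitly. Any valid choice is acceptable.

Let ε > 0 be given. We want δ > 0 such that 0 < |t + 5| < δ implies |(-3t^3 - 7t^2 + 4t + 8) − 188| < ε.
(-3t^3 - 7t^2 + 4t + 8) − 188 = -3t^3 - 7t^2 + 4t - 180 = (t + 5)(-3t^2 + 8t - 36).
So |(-3t^3 - 7t^2 + 4t + 8) − 188| = |t + 5|·|-3t^2 + 8t - 36|.
Require δ ≤ 2. Then |t + 5| < 2 gives |t| < 7, and by the triangle inequality |-3t^2 + 8t - 36| ≤ 3·7^2 + 8·7 + 36 = 239.
Hence |(-3t^3 - 7t^2 + 4t + 8) − 188| ≤ 239|t + 5| < ε provided |t + 5| < ε/239.
Take δ = min(2, ε/239). Then 0 < |t + 5| < δ gives both |t + 5| < 2 and |t + 5| < ε/239, so |(-3t^3 - 7t^2 + 4t + 8) − 188| < ε.

δ = min(2, ε/239)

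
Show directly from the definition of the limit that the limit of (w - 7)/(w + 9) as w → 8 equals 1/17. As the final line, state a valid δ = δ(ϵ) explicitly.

δ = min(17/2, (289/32)ϵ)

Let ϵ > 0. We want δ > 0 with 0 < |w − 8| < δ ⇒ |(w - 7)/(w + 9) − (1/17)| < ϵ.
Combining over a common denominator, (w - 7)/(w + 9) − (1/17) = [(w - 7)·17 − 1·(w + 9)] / [17·(w + 9)] = 16(w − 8) / (17(w + 9)).
So |(w - 7)/(w + 9) − (1/17)| = 16|w − 8| / (17·|w + 9|).
Require δ ≤ 17/2, so |w + 9| ≥ |17| − |w − 8| > 17 − 17/2 = 17/2.
Hence |(w - 7)/(w + 9) − (1/17)| < 16|w − 8|/(17·(17/2)) = (32/289)|w − 8|, which is < ϵ once |w − 8| < (289/32)ϵ.
Take δ = min(17/2, (289/32)ϵ). Then 0 < |w − 8| < δ forces both bounds, so |(w - 7)/(w + 9) − (1/17)| < ϵ.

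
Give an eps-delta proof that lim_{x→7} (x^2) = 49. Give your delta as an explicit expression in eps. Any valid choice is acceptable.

delta = min(1, eps/15)

Let eps > 0. We seek delta > 0 with 0 < |x − 7| < delta ⇒ |x^2 − 49| < eps.
Factor: x^2 − 49 = (x − 7)(x + 7), so |x^2 − 49| = |x − 7|·|x + 7|.
Restrict delta ≤ 1. Then |x − 7| < 1 gives |x| < 8, so by the triangle inequality |x + 7| ≤ 8 + 7 = 15.
Hence |x^2 − 49| ≤ 15|x − 7|, which is < eps once |x − 7| < eps/15.
Take delta = min(1, eps/15). If 0 < |x − 7| < delta then both bounds hold and |x^2 − 49| ≤ 15|x − 7| < 15·(eps/15) = eps.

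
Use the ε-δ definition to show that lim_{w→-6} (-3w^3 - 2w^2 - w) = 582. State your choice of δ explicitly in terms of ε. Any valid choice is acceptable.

δ = min(1, ε/356)

Fix ε > 0. We want δ > 0 such that 0 < |w + 6| < δ implies |(-3w^3 - 2w^2 - w) − 582| < ε.
(-3w^3 - 2w^2 - w) − 582 = -3w^3 - 2w^2 - w - 582 = (w + 6)(-3w^2 + 16w - 97).
So |(-3w^3 - 2w^2 - w) − 582| = |w + 6|·|-3w^2 + 16w - 97|.
Require δ ≤ 1. Then |w + 6| < 1 gives |w| < 7, and by the triangle inequality |-3w^2 + 16w - 97| ≤ 3·7^2 + 16·7 + 97 = 356.
Hence |(-3w^3 - 2w^2 - w) − 582| ≤ 356|w + 6| < ε provided |w + 6| < ε/356.
Take δ = min(1, ε/356). Then 0 < |w + 6| < δ gives both |w + 6| < 1 and |w + 6| < ε/356, so |(-3w^3 - 2w^2 - w) − 582| < ε.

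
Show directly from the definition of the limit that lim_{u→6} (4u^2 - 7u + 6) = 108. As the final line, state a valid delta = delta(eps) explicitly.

delta = min(2, eps/49)

Fix eps > 0. We want delta > 0 such that 0 < |u − 6| < delta implies |(4u^2 - 7u + 6) − 108| < eps.
(4u^2 - 7u + 6) − 108 = 4u^2 - 7u - 102 = (u − 6)(4u + 17).
So |(4u^2 - 7u + 6) − 108| = |u − 6|·|4u + 17|.
Require delta ≤ 2. Then |u − 6| < 2 gives |u| < 8, and by the triangle inequality |4u + 17| ≤ 4·8 + 17 = 49.
Hence |(4u^2 - 7u + 6) − 108| ≤ 49|u − 6| < eps provided |u − 6| < eps/49.
Choosing delta = min(2, eps/49) ensures both conditions, hence |(4u^2 - 7u + 6) − 108| < eps.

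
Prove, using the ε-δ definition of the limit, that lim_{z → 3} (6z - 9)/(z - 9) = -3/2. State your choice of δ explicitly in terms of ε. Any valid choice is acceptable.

Let ε > 0. We want δ > 0 with 0 < |z − 3| < δ ⇒ |(6z - 9)/(z - 9) + 3/2| < ε.
Combining over a common denominator, (6z - 9)/(z - 9) + 3/2 = [(6z - 9)·(-6) − 9·(z - 9)] / [(-6)·(z - 9)] = -45(z − 3) / ((-6)(z - 9)).
So |(6z - 9)/(z - 9) + 3/2| = 45|z − 3| / (6·|z − 9|).
Restrict δ ≤ 3. Then |z − 3| < 3 gives |z − 9| = |(z − 3) + (-6)| ≥ 6 − 3 = 3.
Hence |(6z - 9)/(z - 9) + 3/2| < 45|z − 3|/(6·3) = (5/2)|z − 3|, which is < ε once |z − 3| < (2/5)ε.
Take δ = min(3, (2/5)ε). Then 0 < |z − 3| < δ forces both bounds, so |(6z - 9)/(z - 9) + 3/2| < ε.

δ = min(3, (2/5)ε)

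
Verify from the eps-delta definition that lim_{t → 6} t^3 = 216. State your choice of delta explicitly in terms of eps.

Fix eps > 0. We seek delta > 0 with 0 < |t − 6| < delta ⇒ |t^3 − 216| < eps.
Factor: t^3 − 216 = (t − 6)(t^2 + 6t + 36), so |t^3 − 216| = |t − 6|·|t^2 + 6t + 36|.
Restrict delta ≤ 1. Then |t − 6| < 1 gives |t| < 7, so by the triangle inequality |t^2 + 6t + 36| ≤ 7^2 + 6·7 + 36 = 127.
Hence |t^3 − 216| ≤ 127|t − 6|, which is < eps once |t − 6| < eps/127.
Take delta = min(1, eps/127). If 0 < |t − 6| < delta then both bounds hold and |t^3 − 216| ≤ 127|t − 6| < 127·(eps/127) = eps.

delta = min(1, eps/127)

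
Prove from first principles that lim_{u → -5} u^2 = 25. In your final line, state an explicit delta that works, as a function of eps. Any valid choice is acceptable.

delta = min(1, eps/11)

Let eps > 0. We seek delta > 0 with 0 < |u + 5| < delta ⇒ |u^2 − 25| < eps.
Factor: u^2 − 25 = (u + 5)(u - 5), so |u^2 − 25| = |u + 5|·|u - 5|.
Impose delta ≤ 1 so that |u| < 6; then |u - 5| ≤ 11.
Hence |u^2 − 25| ≤ 11|u + 5|, which is < eps once |u + 5| < eps/11.
Take delta = min(1, eps/11). If 0 < |u + 5| < delta then both bounds hold and |u^2 − 25| ≤ 11|u + 5| < 11·(eps/11) = eps.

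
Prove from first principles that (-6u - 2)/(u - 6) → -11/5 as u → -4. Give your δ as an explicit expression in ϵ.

δ = min(5, (25/19)ϵ)

Let ϵ > 0 be given. We want δ > 0 with 0 < |u + 4| < δ ⇒ |(-6u - 2)/(u - 6) + 11/5| < ϵ.
Combining over a common denominator, (-6u - 2)/(u - 6) + 11/5 = [(-6u - 2)·(-10) − 22·(u - 6)] / [(-10)·(u - 6)] = 38(u + 4) / ((-10)(u - 6)).
So |(-6u - 2)/(u - 6) + 11/5| = 38|u + 4| / (10·|u − 6|).
Require δ ≤ 5, so |u − 6| ≥ |-10| − |u + 4| > 10 − 5 = 5.
Hence |(-6u - 2)/(u - 6) + 11/5| < 38|u + 4|/(10·5) = (19/25)|u + 4|, which is < ϵ once |u + 4| < (25/19)ϵ.
Take δ = min(5, (25/19)ϵ). Then 0 < |u + 4| < δ forces both bounds, so |(-6u - 2)/(u - 6) + 11/5| < ϵ.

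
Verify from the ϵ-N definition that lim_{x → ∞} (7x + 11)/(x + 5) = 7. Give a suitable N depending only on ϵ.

N = 24/ϵ

Let ϵ > 0 be given. We seek N > 0 such that x > N implies |(7x + 11)/(x + 5) − 7| < ϵ.
(7x + 11)/(x + 5) − 7 = ((7x + 11) − 7(x + 5)) / ((x + 5)) = -24/((x + 5)).
For x > 0 we have x + 5 > x, so |(7x + 11)/(x + 5) − 7| = 24/((x + 5)) < 24/(x) = 24/x.
Thus |(7x + 11)/(x + 5) − 7| < ϵ whenever x > 24/ϵ.
Take N = 24/ϵ. If x > N then |(7x + 11)/(x + 5) − 7| < 24/x < ϵ.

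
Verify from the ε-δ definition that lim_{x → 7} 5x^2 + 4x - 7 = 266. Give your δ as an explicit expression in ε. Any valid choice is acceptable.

δ = min(2, ε/84)

Let ε > 0. We want δ > 0 such that 0 < |x − 7| < δ implies |(5x^2 + 4x - 7) − 266| < ε.
(5x^2 + 4x - 7) − 266 = 5x^2 + 4x - 273 = (x − 7)(5x + 39).
So |(5x^2 + 4x - 7) − 266| = |x − 7|·|5x + 39|.
Require δ ≤ 2. Then |x − 7| < 2 gives |x| < 9, and by the triangle inequality |5x + 39| ≤ 5·9 + 39 = 84.
Hence |(5x^2 + 4x - 7) − 266| ≤ 84|x − 7| < ε provided |x − 7| < ε/84.
Take δ = min(2, ε/84). Then 0 < |x − 7| < δ gives both |x − 7| < 2 and |x − 7| < ε/84, so |(5x^2 + 4x - 7) − 266| < ε.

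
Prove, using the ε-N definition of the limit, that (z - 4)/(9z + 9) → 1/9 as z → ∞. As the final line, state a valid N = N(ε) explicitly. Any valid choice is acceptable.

N = (5/9)/ε

Let ε > 0. We seek N > 0 such that z > N implies |(z - 4)/(9z + 9) − (1/9)| < ε.
(z - 4)/(9z + 9) − (1/9) = (9(z - 4) − (9z + 9)) / (9(9z + 9)) = -45/(9(9z + 9)).
For z > 0 we have 9z + 9 > 9z, so |(z - 4)/(9z + 9) − (1/9)| = 45/(9(9z + 9)) < 45/(9·9z) = (5/9)/z.
Thus |(z - 4)/(9z + 9) − (1/9)| < ε whenever z > (5/9)/ε.
Take N = (5/9)/ε. If z > N then |(z - 4)/(9z + 9) − (1/9)| < (5/9)/z < ε.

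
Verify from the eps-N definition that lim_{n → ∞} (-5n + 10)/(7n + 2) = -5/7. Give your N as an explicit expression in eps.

Let eps > 0. For n ≥ 1, |(-5n + 10)/(7n + 2) + 5/7| = |80|/(7(7n + 2)) = 80/(7(7n + 2)).
Since 7n + 2 ≥ 7n for n ≥ 1, this is ≤ 80/(7·7n) = (80/49)/n.
So |(-5n + 10)/(7n + 2) + 5/7| < eps whenever n > (80/49)/eps.
Take N = (80/49)/eps. If n > N then |(-5n + 10)/(7n + 2) + 5/7| ≤ (80/49)/n < eps.

N = (80/49)/eps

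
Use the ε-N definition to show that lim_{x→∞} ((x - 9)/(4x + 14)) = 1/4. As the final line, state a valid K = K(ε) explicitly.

K = (25/8)/ε

Let ε > 0. We seek K > 0 such that x > K implies |(x - 9)/(4x + 14) − (1/4)| < ε.
(x - 9)/(4x + 14) − (1/4) = (4(x - 9) − (4x + 14)) / (4(4x + 14)) = -50/(4(4x + 14)).
For x > 0 we have 4x + 14 > 4x, so |(x - 9)/(4x + 14) − (1/4)| = 50/(4(4x + 14)) < 50/(4·4x) = (25/8)/x.
Thus |(x - 9)/(4x + 14) − (1/4)| < ε whenever x > (25/8)/ε.
Take K = (25/8)/ε. If x > K then |(x - 9)/(4x + 14) − (1/4)| < (25/8)/x < ε.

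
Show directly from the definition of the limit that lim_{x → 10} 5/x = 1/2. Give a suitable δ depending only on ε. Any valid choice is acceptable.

δ = min(5, 10ε)

Suppose ε > 0. We seek δ > 0 such that 0 < |x − 10| < δ implies |5/x − (1/2)| < ε.
|5/x − (1/2)| = 5·|10 − x|/(10·|x|) = 5|x − 10|/(10|x|).
Restrict δ ≤ 5. Then |x − 10| < 5 gives |x| > 5, so 10|x| > 50.
Then |5/x − (1/2)| < 5|x − 10|/50, which is < ε when |x − 10| < 10ε.
Take δ = min(5, 10ε). Then 0 < |x − 10| < δ gives both |x − 10| < 5 and |x − 10| < 10ε, so |5/x − (1/2)| < ε.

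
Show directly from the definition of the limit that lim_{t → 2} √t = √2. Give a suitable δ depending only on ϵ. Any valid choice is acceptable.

Let ϵ > 0. We want δ > 0 such that 0 < |t − 2| < δ implies |√t − √2| < ϵ.
Multiplying by the conjugate, |√t − √2| = |t − 2|/(√t + √2).
Restrict δ ≤ 2 so that |t − 2| < 2 forces t > 0, and then √t + √2 > √2.
Hence |√t − √2| < |t − 2|/√2, which is < ϵ once |t − 2| < √2·ϵ.
Take δ = min(2, √2·ϵ). If 0 < |t − 2| < δ then t > 0 and |√t − √2| < |t − 2|/√2 < ϵ.

δ = min(2, √2·ϵ)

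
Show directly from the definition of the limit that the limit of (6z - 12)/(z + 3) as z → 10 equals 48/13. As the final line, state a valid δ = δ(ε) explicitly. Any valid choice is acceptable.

δ = min(13/2, (169/60)ε)

Let ε > 0 be given. We want δ > 0 with 0 < |z − 10| < δ ⇒ |(6z - 12)/(z + 3) − (48/13)| < ε.
Combining over a common denominator, (6z - 12)/(z + 3) − (48/13) = [(6z - 12)·13 − 48·(z + 3)] / [13·(z + 3)] = 30(z − 10) / (13(z + 3)).
So |(6z - 12)/(z + 3) − (48/13)| = 30|z − 10| / (13·|z + 3|).
Require δ ≤ 13/2, so |z + 3| ≥ |13| − |z − 10| > 13 − 13/2 = 13/2.
Hence |(6z - 12)/(z + 3) − (48/13)| < 30|z − 10|/(13·(13/2)) = (60/169)|z − 10|, which is < ε once |z − 10| < (169/60)ε.
Take δ = min(13/2, (169/60)ε). Then 0 < |z − 10| < δ forces both bounds, so |(6z - 12)/(z + 3) − (48/13)| < ε.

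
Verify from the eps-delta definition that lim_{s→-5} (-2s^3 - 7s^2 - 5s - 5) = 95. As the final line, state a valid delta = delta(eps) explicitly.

Suppose eps > 0. We want delta > 0 such that 0 < |s + 5| < delta implies |(-2s^3 - 7s^2 - 5s - 5) − 95| < eps.
(-2s^3 - 7s^2 - 5s - 5) − 95 = -2s^3 - 7s^2 - 5s - 100 = (s + 5)(-2s^2 + 3s - 20).
So |(-2s^3 - 7s^2 - 5s - 5) − 95| = |s + 5|·|-2s^2 + 3s - 20|.
Require delta ≤ 2. Then |s + 5| < 2 gives |s| < 7, and by the triangle inequality |-2s^2 + 3s - 20| ≤ 2·7^2 + 3·7 + 20 = 139.
Hence |(-2s^3 - 7s^2 - 5s - 5) − 95| ≤ 139|s + 5| < eps provided |s + 5| < eps/139.
Take delta = min(2, eps/139). Then 0 < |s + 5| < delta gives both |s + 5| < 2 and |s + 5| < eps/139, so |(-2s^3 - 7s^2 - 5s - 5) − 95| < eps.

delta = min(2, eps/139)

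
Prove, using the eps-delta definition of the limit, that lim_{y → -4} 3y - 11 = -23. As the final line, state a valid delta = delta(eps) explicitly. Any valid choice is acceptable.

Suppose eps > 0. We need delta > 0 so that 0 < |y + 4| < delta implies |(3y - 11) + 23| < eps.
Since (3y - 11) + 23 = 3(y + 4), we have |(3y - 11) + 23| = 3|y + 4|.
So 3|y + 4| < eps exactly when |y + 4| < eps/3.
Take delta = eps/3. If 0 < |y + 4| < delta then |(3y - 11) + 23| = 3|y + 4| < 3·(eps/3) = eps.

delta = eps/3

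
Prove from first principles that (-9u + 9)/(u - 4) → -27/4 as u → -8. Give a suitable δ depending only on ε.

δ = min(6, (8/3)ε)

Let ε > 0. We want δ > 0 with 0 < |u + 8| < δ ⇒ |(-9u + 9)/(u - 4) + 27/4| < ε.
Combining over a common denominator, (-9u + 9)/(u - 4) + 27/4 = [(-9u + 9)·(-12) − 81·(u - 4)] / [(-12)·(u - 4)] = 27(u + 8) / ((-12)(u - 4)).
So |(-9u + 9)/(u - 4) + 27/4| = 27|u + 8| / (12·|u − 4|).
Restrict δ ≤ 6. Then |u + 8| < 6 gives |u − 4| = |(u + 8) + (-12)| ≥ 12 − 6 = 6.
Hence |(-9u + 9)/(u - 4) + 27/4| < 27|u + 8|/(12·6) = (3/8)|u + 8|, which is < ε once |u + 8| < (8/3)ε.
Take δ = min(6, (8/3)ε). Then 0 < |u + 8| < δ forces both bounds, so |(-9u + 9)/(u - 4) + 27/4| < ε.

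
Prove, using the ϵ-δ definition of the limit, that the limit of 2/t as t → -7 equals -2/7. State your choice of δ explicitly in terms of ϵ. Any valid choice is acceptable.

Let ϵ > 0. We seek δ > 0 such that 0 < |t + 7| < δ implies |2/t + 2/7| < ϵ.
|2/t + 2/7| = 2·|-7 − t|/(7·|t|) = 2|t + 7|/(7|t|).
Restrict δ ≤ 7/2. Then |t + 7| < 7/2 gives |t| > 7/2, so 7|t| > 49/2.
Then |2/t + 2/7| < 2|t + 7|/(49/2), which is < ϵ when |t + 7| < (49/4)ϵ.
Take δ = min(7/2, (49/4)ϵ). Then 0 < |t + 7| < δ gives both |t + 7| < 7/2 and |t + 7| < (49/4)ϵ, so |2/t + 2/7| < ϵ.

δ = min(7/2, (49/4)ϵ)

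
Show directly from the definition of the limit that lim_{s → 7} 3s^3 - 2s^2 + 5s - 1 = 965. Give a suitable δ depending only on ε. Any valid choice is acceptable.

Suppose ε > 0. We want δ > 0 such that 0 < |s − 7| < δ implies |(3s^3 - 2s^2 + 5s - 1) − 965| < ε.
(3s^3 - 2s^2 + 5s - 1) − 965 = 3s^3 - 2s^2 + 5s - 966 = (s − 7)(3s^2 + 19s + 138).
So |(3s^3 - 2s^2 + 5s - 1) − 965| = |s − 7|·|3s^2 + 19s + 138|.
Assume first that |s − 7| < 1, so |s| < 8. Then |3s^2 + 19s + 138| ≤ 3·8^2 + 19·8 + 138 = 482.
Hence |(3s^3 - 2s^2 + 5s - 1) − 965| ≤ 482|s − 7| < ε provided |s − 7| < ε/482.
Take δ = min(1, ε/482). Then 0 < |s − 7| < δ gives both |s − 7| < 1 and |s − 7| < ε/482, so |(3s^3 - 2s^2 + 5s - 1) − 965| < ε.

δ = min(1, ε/482)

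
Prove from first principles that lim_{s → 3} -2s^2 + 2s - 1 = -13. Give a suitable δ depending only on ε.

δ = min(2, ε/14)

Let ε > 0. We want δ > 0 such that 0 < |s − 3| < δ implies |(-2s^2 + 2s - 1) + 13| < ε.
(-2s^2 + 2s - 1) + 13 = -2s^2 + 2s + 12 = (s − 3)(-2s - 4).
So |(-2s^2 + 2s - 1) + 13| = |s − 3|·|-2s - 4|.
Require δ ≤ 2. Then |s − 3| < 2 gives |s| < 5, and by the triangle inequality |-2s - 4| ≤ 2·5 + 4 = 14.
Hence |(-2s^2 + 2s - 1) + 13| ≤ 14|s − 3| < ε provided |s − 3| < ε/14.
Choosing δ = min(2, ε/14) ensures both conditions, hence |(-2s^2 + 2s - 1) + 13| < ε.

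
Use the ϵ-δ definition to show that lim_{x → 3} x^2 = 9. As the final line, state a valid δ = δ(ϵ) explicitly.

Let ϵ > 0. We seek δ > 0 with 0 < |x − 3| < δ ⇒ |x^2 − 9| < ϵ.
Factor: x^2 − 9 = (x − 3)(x + 3), so |x^2 − 9| = |x − 3|·|x + 3|.
Impose δ ≤ 1 so that |x| < 4; then |x + 3| ≤ 7.
Hence |x^2 − 9| ≤ 7|x − 3|, which is < ϵ once |x − 3| < ϵ/7.
Take δ = min(1, ϵ/7). If 0 < |x − 3| < δ then both bounds hold and |x^2 − 9| ≤ 7|x − 3| < 7·(ϵ/7) = ϵ.

δ = min(1, ϵ/7)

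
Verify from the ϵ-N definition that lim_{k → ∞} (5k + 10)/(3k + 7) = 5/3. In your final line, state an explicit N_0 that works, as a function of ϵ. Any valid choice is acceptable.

N_0 = (5/9)/ϵ

Fix ϵ > 0. For k ≥ 1, |(5k + 10)/(3k + 7) − (5/3)| = |-5|/(3(3k + 7)) = 5/(3(3k + 7)).
Since 3k + 7 ≥ 3k for k ≥ 1, this is ≤ 5/(3·3k) = (5/9)/k.
So |(5k + 10)/(3k + 7) − (5/3)| < ϵ whenever k > (5/9)/ϵ.
Take N_0 = (5/9)/ϵ. If k > N_0 then |(5k + 10)/(3k + 7) − (5/3)| ≤ (5/9)/k < ϵ.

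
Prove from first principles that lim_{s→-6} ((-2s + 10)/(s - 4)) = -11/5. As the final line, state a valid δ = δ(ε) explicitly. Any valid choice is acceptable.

δ = min(5, 25ε)

Let ε > 0 be given. We want δ > 0 with 0 < |s + 6| < δ ⇒ |(-2s + 10)/(s - 4) + 11/5| < ε.
Combining over a common denominator, (-2s + 10)/(s - 4) + 11/5 = [(-2s + 10)·(-10) − 22·(s - 4)] / [(-10)·(s - 4)] = -2(s + 6) / ((-10)(s - 4)).
So |(-2s + 10)/(s - 4) + 11/5| = 2|s + 6| / (10·|s − 4|).
Restrict δ ≤ 5. Then |s + 6| < 5 gives |s − 4| = |(s + 6) + (-10)| ≥ 10 − 5 = 5.
Hence |(-2s + 10)/(s - 4) + 11/5| < 2|s + 6|/(10·5) = (1/25)|s + 6|, which is < ε once |s + 6| < 25ε.
Take δ = min(5, 25ε). Then 0 < |s + 6| < δ forces both bounds, so |(-2s + 10)/(s - 4) + 11/5| < ε.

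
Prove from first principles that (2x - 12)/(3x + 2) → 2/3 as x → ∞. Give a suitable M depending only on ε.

M = (40/9)/ε

Suppose ε > 0. We seek M > 0 such that x > M implies |(2x - 12)/(3x + 2) − (2/3)| < ε.
(2x - 12)/(3x + 2) − (2/3) = (3(2x - 12) − 2(3x + 2)) / (3(3x + 2)) = -40/(3(3x + 2)).
For x > 0 we have 3x + 2 > 3x, so |(2x - 12)/(3x + 2) − (2/3)| = 40/(3(3x + 2)) < 40/(3·3x) = (40/9)/x.
Thus |(2x - 12)/(3x + 2) − (2/3)| < ε whenever x > (40/9)/ε.
Take M = (40/9)/ε. If x > M then |(2x - 12)/(3x + 2) − (2/3)| < (40/9)/x < ε.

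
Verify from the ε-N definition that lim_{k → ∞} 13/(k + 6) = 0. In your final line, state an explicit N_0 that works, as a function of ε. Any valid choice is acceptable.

Let ε > 0. For k ≥ 1, |13/(k + 6) − 0| = 13/(k + 6) ≤ 13/k.
We need 13/k < ε, i.e. k > 13/ε.
Take N_0 = 13/ε. If k > N_0 then |13/(k + 6)| ≤ 13/k < ε.

N_0 = 13/ε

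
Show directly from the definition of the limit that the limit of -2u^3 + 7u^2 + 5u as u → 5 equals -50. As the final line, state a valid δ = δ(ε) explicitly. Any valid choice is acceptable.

Suppose ε > 0. We want δ > 0 such that 0 < |u − 5| < δ implies |(-2u^3 + 7u^2 + 5u) + 50| < ε.
(-2u^3 + 7u^2 + 5u) + 50 = -2u^3 + 7u^2 + 5u + 50 = (u − 5)(-2u^2 - 3u - 10).
So |(-2u^3 + 7u^2 + 5u) + 50| = |u − 5|·|-2u^2 - 3u - 10|.
Assume first that |u − 5| < 1, so |u| < 6. Then |-2u^2 - 3u - 10| ≤ 2·6^2 + 3·6 + 10 = 100.
Hence |(-2u^3 + 7u^2 + 5u) + 50| ≤ 100|u − 5| < ε provided |u − 5| < ε/100.
Choosing δ = min(1, ε/100) ensures both conditions, hence |(-2u^3 + 7u^2 + 5u) + 50| < ε.

δ = min(1, ε/100)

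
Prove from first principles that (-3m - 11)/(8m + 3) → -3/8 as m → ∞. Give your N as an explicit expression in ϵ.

Let ϵ > 0. For m ≥ 1, |(-3m - 11)/(8m + 3) + 3/8| = |-79|/(8(8m + 3)) = 79/(8(8m + 3)).
Since 8m + 3 ≥ 8m for m ≥ 1, this is ≤ 79/(8·8m) = (79/64)/m.
So |(-3m - 11)/(8m + 3) + 3/8| < ϵ whenever m > (79/64)/ϵ.
Take N = (79/64)/ϵ. If m > N then |(-3m - 11)/(8m + 3) + 3/8| ≤ (79/64)/m < ϵ.

N = (79/64)/ϵ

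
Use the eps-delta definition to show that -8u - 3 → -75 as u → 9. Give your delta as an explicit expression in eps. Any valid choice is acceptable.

Fix eps > 0. We need delta > 0 so that 0 < |u − 9| < delta implies |(-8u - 3) + 75| < eps.
|(-8u - 3) + 75| = |-8u + 72| = 8|u − 9|.
Thus it suffices that |u − 9| < eps/8.
Take delta = eps/8. If 0 < |u − 9| < delta then |(-8u - 3) + 75| = 8|u − 9| < 8·(eps/8) = eps.

delta = eps/8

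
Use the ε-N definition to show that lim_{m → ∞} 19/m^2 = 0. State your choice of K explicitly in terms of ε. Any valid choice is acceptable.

K = (19/ε)^{1/2}

Suppose ε > 0. For m ≥ 1, |19/m^2 − 0| = 19/m^2.
19/m^2 < ε ⇔ m^2 > 19/ε ⇔ m > (19/ε)^{1/2}.
Take K = (19/ε)^{1/2}. Then m > K implies 19/m^2 < ε.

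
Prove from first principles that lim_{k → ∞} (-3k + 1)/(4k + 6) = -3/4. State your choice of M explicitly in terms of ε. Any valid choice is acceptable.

M = (11/8)/ε

Suppose ε > 0. For k ≥ 1, |(-3k + 1)/(4k + 6) + 3/4| = |22|/(4(4k + 6)) = 22/(4(4k + 6)).
Since 4k + 6 ≥ 4k for k ≥ 1, this is ≤ 22/(4·4k) = (11/8)/k.
So |(-3k + 1)/(4k + 6) + 3/4| < ε whenever k > (11/8)/ε.
Take M = (11/8)/ε. If k > M then |(-3k + 1)/(4k + 6) + 3/4| ≤ (11/8)/k < ε.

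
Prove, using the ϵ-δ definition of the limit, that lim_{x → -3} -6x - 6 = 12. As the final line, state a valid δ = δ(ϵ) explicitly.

Fix ϵ > 0. We need δ > 0 so that 0 < |x + 3| < δ implies |(-6x - 6) − 12| < ϵ.
|(-6x - 6) − 12| = |-6x - 18| = 6|x + 3|.
Thus it suffices that |x + 3| < ϵ/6.
Take δ = ϵ/6. If 0 < |x + 3| < δ then |(-6x - 6) − 12| = 6|x + 3| < 6·(ϵ/6) = ϵ.

δ = ϵ/6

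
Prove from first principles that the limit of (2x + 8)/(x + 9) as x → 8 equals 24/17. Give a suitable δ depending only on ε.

δ = min(17/2, (289/20)ε)

Suppose ε > 0. We want δ > 0 with 0 < |x − 8| < δ ⇒ |(2x + 8)/(x + 9) − (24/17)| < ε.
Combining over a common denominator, (2x + 8)/(x + 9) − (24/17) = [(2x + 8)·17 − 24·(x + 9)] / [17·(x + 9)] = 10(x − 8) / (17(x + 9)).
So |(2x + 8)/(x + 9) − (24/17)| = 10|x − 8| / (17·|x + 9|).
Restrict δ ≤ 17/2. Then |x − 8| < 17/2 gives |x + 9| = |(x − 8) + 17| ≥ 17 − 17/2 = 17/2.
Hence |(2x + 8)/(x + 9) − (24/17)| < 10|x − 8|/(17·(17/2)) = (20/289)|x − 8|, which is < ε once |x − 8| < (289/20)ε.
Take δ = min(17/2, (289/20)ε). Then 0 < |x − 8| < δ forces both bounds, so |(2x + 8)/(x + 9) − (24/17)| < ε.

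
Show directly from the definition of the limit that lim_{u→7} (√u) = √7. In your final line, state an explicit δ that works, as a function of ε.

δ = min(7, √7·ε)

Suppose ε > 0. We want δ > 0 such that 0 < |u − 7| < δ implies |√u − √7| < ε.
Rationalise: √u − √7 = (u − 7)/(√u + √7), so |√u − √7| = |u − 7|/(√u + √7).
Restrict δ ≤ 7 so that |u − 7| < 7 forces u > 0, and then √u + √7 > √7.
Hence |√u − √7| < |u − 7|/√7, which is < ε once |u − 7| < √7·ε.
Take δ = min(7, √7·ε). If 0 < |u − 7| < δ then u > 0 and |√u − √7| < |u − 7|/√7 < ε.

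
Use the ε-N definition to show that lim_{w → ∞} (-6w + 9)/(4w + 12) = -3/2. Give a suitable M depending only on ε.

M = (27/4)/ε

Fix ε > 0. We seek M > 0 such that w > M implies |(-6w + 9)/(4w + 12) + 3/2| < ε.
(-6w + 9)/(4w + 12) + 3/2 = (4(-6w + 9) − (-6)(4w + 12)) / (4(4w + 12)) = 108/(4(4w + 12)).
For w > 0 we have 4w + 12 > 4w, so |(-6w + 9)/(4w + 12) + 3/2| = 108/(4(4w + 12)) < 108/(4·4w) = (27/4)/w.
Thus |(-6w + 9)/(4w + 12) + 3/2| < ε whenever w > (27/4)/ε.
Take M = (27/4)/ε. If w > M then |(-6w + 9)/(4w + 12) + 3/2| < (27/4)/w < ε.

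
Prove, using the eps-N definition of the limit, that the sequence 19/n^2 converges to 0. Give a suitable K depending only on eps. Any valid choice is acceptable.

Let eps > 0. For n ≥ 1, |19/n^2 − 0| = 19/n^2.
19/n^2 < eps ⇔ n^2 > 19/eps ⇔ n > (19/eps)^{1/2}.
Take K = (19/eps)^{1/2}. Then n > K implies 19/n^2 < eps.

K = (19/eps)^{1/2}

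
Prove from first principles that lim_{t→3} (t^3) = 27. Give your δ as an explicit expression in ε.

Let ε > 0. We seek δ > 0 with 0 < |t − 3| < δ ⇒ |t^3 − 27| < ε.
Factor: t^3 − 27 = (t − 3)(t^2 + 3t + 9), so |t^3 − 27| = |t − 3|·|t^2 + 3t + 9|.
Impose δ ≤ 1 so that |t| < 4; then |t^2 + 3t + 9| ≤ 37.
Hence |t^3 − 27| ≤ 37|t − 3|, which is < ε once |t − 3| < ε/37.
Take δ = min(1, ε/37). If 0 < |t − 3| < δ then both bounds hold and |t^3 − 27| ≤ 37|t − 3| < 37·(ε/37) = ε.

δ = min(1, ε/37)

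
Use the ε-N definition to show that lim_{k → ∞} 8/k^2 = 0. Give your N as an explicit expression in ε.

Suppose ε > 0. For k ≥ 1, |8/k^2 − 0| = 8/k^2.
8/k^2 < ε ⇔ k^2 > 8/ε ⇔ k > (8/ε)^{1/2}.
Take N = (8/ε)^{1/2}. Then k > N implies 8/k^2 < ε.

N = (8/ε)^{1/2}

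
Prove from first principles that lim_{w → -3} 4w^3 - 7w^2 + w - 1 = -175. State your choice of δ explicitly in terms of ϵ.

Let ϵ > 0. We want δ > 0 such that 0 < |w + 3| < δ implies |(4w^3 - 7w^2 + w - 1) + 175| < ϵ.
(4w^3 - 7w^2 + w - 1) + 175 = 4w^3 - 7w^2 + w + 174 = (w + 3)(4w^2 - 19w + 58).
So |(4w^3 - 7w^2 + w - 1) + 175| = |w + 3|·|4w^2 - 19w + 58|.
Assume first that |w + 3| < 2, so |w| < 5. Then |4w^2 - 19w + 58| ≤ 4·5^2 + 19·5 + 58 = 253.
Hence |(4w^3 - 7w^2 + w - 1) + 175| ≤ 253|w + 3| < ϵ provided |w + 3| < ϵ/253.
Choosing δ = min(2, ϵ/253) ensures both conditions, hence |(4w^3 - 7w^2 + w - 1) + 175| < ϵ.

δ = min(2, ϵ/253)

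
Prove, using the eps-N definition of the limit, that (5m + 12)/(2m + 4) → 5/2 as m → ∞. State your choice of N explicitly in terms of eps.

Fix eps > 0. For m ≥ 1, |(5m + 12)/(2m + 4) − (5/2)| = |4|/(2(2m + 4)) = 4/(2(2m + 4)).
Since 2m + 4 ≥ 2m for m ≥ 1, this is ≤ 4/(2·2m) = 1/m.
So |(5m + 12)/(2m + 4) − (5/2)| < eps whenever m > 1/eps.
Take N = 1/eps. If m > N then |(5m + 12)/(2m + 4) − (5/2)| ≤ 1/m < eps.

N = 1/eps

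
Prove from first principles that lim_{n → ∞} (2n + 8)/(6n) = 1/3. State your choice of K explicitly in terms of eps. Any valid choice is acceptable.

Suppose eps > 0. For n ≥ 1, |(2n + 8)/(6n) − (1/3)| = |48|/(6(6n)) = 48/(6(6n)).
Since 6n ≥ 6n for n ≥ 1, this is ≤ 48/(6·6n) = (4/3)/n.
So |(2n + 8)/(6n) − (1/3)| < eps whenever n > (4/3)/eps.
Take K = (4/3)/eps. If n > K then |(2n + 8)/(6n) − (1/3)| ≤ (4/3)/n < eps.

K = (4/3)/eps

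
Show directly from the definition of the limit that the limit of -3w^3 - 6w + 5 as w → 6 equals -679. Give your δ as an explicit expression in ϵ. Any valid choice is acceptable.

Let ϵ > 0 be given. We want δ > 0 such that 0 < |w − 6| < δ implies |(-3w^3 - 6w + 5) + 679| < ϵ.
(-3w^3 - 6w + 5) + 679 = -3w^3 - 6w + 684 = (w − 6)(-3w^2 - 18w - 114).
So |(-3w^3 - 6w + 5) + 679| = |w − 6|·|-3w^2 - 18w - 114|.
Assume first that |w − 6| < 1, so |w| < 7. Then |-3w^2 - 18w - 114| ≤ 3·7^2 + 18·7 + 114 = 387.
Hence |(-3w^3 - 6w + 5) + 679| ≤ 387|w − 6| < ϵ provided |w − 6| < ϵ/387.
Choosing δ = min(1, ϵ/387) ensures both conditions, hence |(-3w^3 - 6w + 5) + 679| < ϵ.

δ = min(1, ϵ/387)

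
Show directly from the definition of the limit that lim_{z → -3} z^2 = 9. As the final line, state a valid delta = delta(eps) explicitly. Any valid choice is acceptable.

delta = min(1, eps/7)

Fix eps > 0. We seek delta > 0 with 0 < |z + 3| < delta ⇒ |z^2 − 9| < eps.
Factor: z^2 − 9 = (z + 3)(z - 3), so |z^2 − 9| = |z + 3|·|z - 3|.
Restrict delta ≤ 1. Then |z + 3| < 1 gives |z| < 4, so by the triangle inequality |z - 3| ≤ 4 + 3 = 7.
Hence |z^2 − 9| ≤ 7|z + 3|, which is < eps once |z + 3| < eps/7.
Take delta = min(1, eps/7). If 0 < |z + 3| < delta then both bounds hold and |z^2 − 9| ≤ 7|z + 3| < 7·(eps/7) = eps.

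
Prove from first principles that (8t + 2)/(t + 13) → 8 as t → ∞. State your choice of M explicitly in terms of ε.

Let ε > 0. We seek M > 0 such that t > M implies |(8t + 2)/(t + 13) − 8| < ε.
(8t + 2)/(t + 13) − 8 = ((8t + 2) − 8(t + 13)) / ((t + 13)) = -102/((t + 13)).
For t > 0 we have t + 13 > t, so |(8t + 2)/(t + 13) − 8| = 102/((t + 13)) < 102/(t) = 102/t.
Thus |(8t + 2)/(t + 13) − 8| < ε whenever t > 102/ε.
Take M = 102/ε. If t > M then |(8t + 2)/(t + 13) − 8| < 102/t < ε.

M = 102/ε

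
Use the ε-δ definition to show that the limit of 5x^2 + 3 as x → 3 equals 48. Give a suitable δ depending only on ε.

Let ε > 0. We want δ > 0 such that 0 < |x − 3| < δ implies |(5x^2 + 3) − 48| < ε.
(5x^2 + 3) − 48 = 5x^2 - 45 = (x − 3)(5x + 15).
So |(5x^2 + 3) − 48| = |x − 3|·|5x + 15|.
Require δ ≤ 1. Then |x − 3| < 1 gives |x| < 4, and by the triangle inequality |5x + 15| ≤ 5·4 + 15 = 35.
Hence |(5x^2 + 3) − 48| ≤ 35|x − 3| < ε provided |x − 3| < ε/35.
Choosing δ = min(1, ε/35) ensures both conditions, hence |(5x^2 + 3) − 48| < ε.

δ = min(1, ε/35)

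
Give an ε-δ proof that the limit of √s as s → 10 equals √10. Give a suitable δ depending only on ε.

δ = min(10, √10·ε)

Suppose ε > 0. We want δ > 0 such that 0 < |s − 10| < δ implies |√s − √10| < ε.
Rationalise: √s − √10 = (s − 10)/(√s + √10), so |√s − √10| = |s − 10|/(√s + √10).
Restrict δ ≤ 10 so that |s − 10| < 10 forces s > 0, and then √s + √10 > √10.
Hence |√s − √10| < |s − 10|/√10, which is < ε once |s − 10| < √10·ε.
Take δ = min(10, √10·ε). If 0 < |s − 10| < δ then s > 0 and |√s − √10| < |s − 10|/√10 < ε.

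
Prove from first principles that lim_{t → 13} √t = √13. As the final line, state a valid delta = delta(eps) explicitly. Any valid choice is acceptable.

delta = min(13, √13·eps)

Fix eps > 0. We want delta > 0 such that 0 < |t − 13| < delta implies |√t − √13| < eps.
Rationalise: √t − √13 = (t − 13)/(√t + √13), so |√t − √13| = |t − 13|/(√t + √13).
Restrict delta ≤ 13 so that |t − 13| < 13 forces t > 0, and then √t + √13 > √13.
Hence |√t − √13| < |t − 13|/√13, which is < eps once |t − 13| < √13·eps.
Take delta = min(13, √13·eps). If 0 < |t − 13| < delta then t > 0 and |√t − √13| < |t − 13|/√13 < eps.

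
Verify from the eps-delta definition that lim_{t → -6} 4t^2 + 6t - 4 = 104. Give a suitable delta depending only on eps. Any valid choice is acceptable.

delta = min(1, eps/46)

Suppose eps > 0. We want delta > 0 such that 0 < |t + 6| < delta implies |(4t^2 + 6t - 4) − 104| < eps.
(4t^2 + 6t - 4) − 104 = 4t^2 + 6t - 108 = (t + 6)(4t - 18).
So |(4t^2 + 6t - 4) − 104| = |t + 6|·|4t - 18|.
Assume first that |t + 6| < 1, so |t| < 7. Then |4t - 18| ≤ 4·7 + 18 = 46.
Hence |(4t^2 + 6t - 4) − 104| ≤ 46|t + 6| < eps provided |t + 6| < eps/46.
Take delta = min(1, eps/46). Then 0 < |t + 6| < delta gives both |t + 6| < 1 and |t + 6| < eps/46, so |(4t^2 + 6t - 4) − 104| < eps.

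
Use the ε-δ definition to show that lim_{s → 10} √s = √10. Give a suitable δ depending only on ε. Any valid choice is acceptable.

Let ε > 0 be given. We want δ > 0 such that 0 < |s − 10| < δ implies |√s − √10| < ε.
Rationalise: √s − √10 = (s − 10)/(√s + √10), so |√s − √10| = |s − 10|/(√s + √10).
Restrict δ ≤ 10 so that |s − 10| < 10 forces s > 0, and then √s + √10 > √10.
Hence |√s − √10| < |s − 10|/√10, which is < ε once |s − 10| < √10·ε.
Take δ = min(10, √10·ε). If 0 < |s − 10| < δ then s > 0 and |√s − √10| < |s − 10|/√10 < ε.

δ = min(10, √10·ε)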